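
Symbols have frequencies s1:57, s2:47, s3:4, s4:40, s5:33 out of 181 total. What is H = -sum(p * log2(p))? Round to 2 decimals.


Computing entropy H = -sum(p_i * log2(p_i)):
  s1: p = 57/181 = 0.3149, -p*log2(p) = 0.5250
  s2: p = 47/181 = 0.2597, -p*log2(p) = 0.5051
  s3: p = 4/181 = 0.0221, -p*log2(p) = 0.1215
  s4: p = 40/181 = 0.2210, -p*log2(p) = 0.4813
  s5: p = 33/181 = 0.1823, -p*log2(p) = 0.4477
H = sum of terms = 2.0806
Rounded to 2 decimals: 2.08

2.08


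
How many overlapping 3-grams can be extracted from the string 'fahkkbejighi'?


String 'fahkkbejighi' has length L = 12.
Number of overlapping n-grams = L - n + 1
Substituting: 12 - 3 + 1 = 10

10


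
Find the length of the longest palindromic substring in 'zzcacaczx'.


Scanning 'zzcacaczx' for palindromic substrings.
Substring at positions 1-7: 'zcacacz'.
Check: reverse('zcacacz') = 'zcacacz' -> palindrome confirmed.
Neighbouring characters ('z' / 'x') break symmetry, so it cannot extend further.
No longer palindromic substring exists; longest length = 7

7


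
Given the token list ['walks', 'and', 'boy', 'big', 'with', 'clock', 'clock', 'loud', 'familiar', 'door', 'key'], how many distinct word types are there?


Listing all tokens and tracking unique types:
  Token 1: 'walks' -> NEW (unique so far: 1)
  Token 2: 'and' -> NEW (unique so far: 2)
  Token 3: 'boy' -> NEW (unique so far: 3)
  Token 4: 'big' -> NEW (unique so far: 4)
  Token 5: 'with' -> NEW (unique so far: 5)
  Token 6: 'clock' -> NEW (unique so far: 6)
  Token 7: 'clock' -> duplicate (unique so far: 6)
  Token 8: 'loud' -> NEW (unique so far: 7)
  Token 9: 'familiar' -> NEW (unique so far: 8)
  Token 10: 'door' -> NEW (unique so far: 9)
  Token 11: 'key' -> NEW (unique so far: 10)
Unique types: ('and', 'big', 'boy', 'clock', 'door', 'familiar', 'key', 'loud', 'walks', 'with')
Vocabulary size: 10

10


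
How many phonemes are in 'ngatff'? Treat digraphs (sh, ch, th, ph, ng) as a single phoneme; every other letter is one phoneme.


Parsing 'ngatff' greedily, digraphs first:
  'ng' -> digraph (1 consonant phoneme) (phonemes so far: 1)
  'a' -> vowel phoneme (phonemes so far: 2)
  't' -> consonant phoneme (phonemes so far: 3)
  'f' -> consonant phoneme (phonemes so far: 4)
  'f' -> consonant phoneme (phonemes so far: 5)
Total phonemes: 5

5


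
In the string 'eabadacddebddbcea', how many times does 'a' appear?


Scanning 'eabadacddebddbcea' for 'a':
  Position 1: 'a' -> MATCH (count: 1)
  Position 3: 'a' -> MATCH (count: 2)
  Position 5: 'a' -> MATCH (count: 3)
  Position 16: 'a' -> MATCH (count: 4)
Total occurrences of 'a': 4

4


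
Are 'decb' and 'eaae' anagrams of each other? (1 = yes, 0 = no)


Sort characters of 'decb': 'bcde'
Sort characters of 'eaae': 'aaee'
Sorted forms differ -> they are NOT anagrams
Result: 0

0


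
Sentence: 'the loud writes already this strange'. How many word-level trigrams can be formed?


Word trigrams from [6] words:
  Trigram 1: (the loud writes)
  Trigram 2: (loud writes already)
  Trigram 3: (writes already this)
  Trigram 4: (already this strange)
Total word trigrams: 6 - 2 = 4

4


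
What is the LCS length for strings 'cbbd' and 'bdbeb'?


DP table for LCS of 'cbbd' and 'bdbeb':
       b  d  b  e  b
    0  0  0  0  0  0
  c 0  0  0  0  0  0
  b 0  1  1  1  1  1
  b 0  1  1  2  2  2
  d 0  1  2  2  2  2
LCS: 'bb'
LCS length = 2

2


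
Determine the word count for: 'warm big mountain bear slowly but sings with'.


Counting words by splitting on spaces:
  Word 1: 'warm'
  Word 2: 'big'
  Word 3: 'mountain'
  Word 4: 'bear'
  Word 5: 'slowly'
  Word 6: 'but'
  Word 7: 'sings'
  Word 8: 'with'
Total words: 8

8


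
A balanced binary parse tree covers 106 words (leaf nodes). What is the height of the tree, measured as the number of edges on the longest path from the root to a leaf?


In a balanced binary tree with n leaves the deepest leaf is ceil(log2(n)) edges below the root.
log2(106) = 6.7279
ceil(6.7279) = 7
height (edges) = 7

7


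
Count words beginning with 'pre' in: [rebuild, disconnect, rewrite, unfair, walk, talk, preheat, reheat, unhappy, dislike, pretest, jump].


Checking each word for prefix 'pre':
  'rebuild' -> no (count: 0)
  'disconnect' -> no (count: 0)
  'rewrite' -> no (count: 0)
  'unfair' -> no (count: 0)
  'walk' -> no (count: 0)
  'talk' -> no (count: 0)
  'preheat' -> YES, starts with 'pre' (count: 1)
  'reheat' -> no (count: 1)
  'unhappy' -> no (count: 1)
  'dislike' -> no (count: 1)
  'pretest' -> YES, starts with 'pre' (count: 2)
  'jump' -> no (count: 2)
Total with prefix 'pre': 2

2


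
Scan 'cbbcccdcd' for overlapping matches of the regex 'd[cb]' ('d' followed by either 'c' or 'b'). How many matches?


Pattern: d[cb] means 'd' followed by either 'c' or 'b'.
Scanning 'cbbcccdcd' position-by-position:
  Pos 0: window 'cb' -> no
  Pos 1: window 'bb' -> no
  Pos 2: window 'bc' -> no
  Pos 3: window 'cc' -> no
  Pos 4: window 'cc' -> no
  Pos 5: window 'cd' -> no
  Pos 6: window 'dc' -> MATCH
  Pos 7: window 'cd' -> no
  Pos 8: window 'd' -> no
Total matches: 1

1


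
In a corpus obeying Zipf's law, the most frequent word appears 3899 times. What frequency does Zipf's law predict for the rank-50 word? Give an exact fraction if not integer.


Zipf's law: freq(rank) = f1 / rank
f1 = 3899, rank = 50
freq = 3899 / 50
GCD(3899, 50) = 1
Simplified: 3899/50

3899/50


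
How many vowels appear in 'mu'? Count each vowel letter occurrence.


Scanning each character of 'mu':
  Position 1: 'm' -> consonant (running count: 0)
  Position 2: 'u' -> vowel (running count: 1)
Total vowels: 1

1


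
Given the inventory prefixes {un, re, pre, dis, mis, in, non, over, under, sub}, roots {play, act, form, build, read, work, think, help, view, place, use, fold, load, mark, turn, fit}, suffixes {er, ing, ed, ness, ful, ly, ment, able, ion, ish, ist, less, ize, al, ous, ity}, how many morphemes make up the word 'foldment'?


Segmenting 'foldment' against the inventory:
  'fold' -> root (morpheme 1)
  'ment' -> suffix (morpheme 2)
Total morphemes: 2

2


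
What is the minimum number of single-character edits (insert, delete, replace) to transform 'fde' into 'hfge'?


Building DP table for s1='fde' (len 3) and s2='hfge' (len 4):
       h  f  g  e
    0  1  2  3  4
  f 1  1  1  2  3
  d 2  2  2  2  3
  e 3  3  3  3  2
Edit distance = dp[3][4] = 2

2


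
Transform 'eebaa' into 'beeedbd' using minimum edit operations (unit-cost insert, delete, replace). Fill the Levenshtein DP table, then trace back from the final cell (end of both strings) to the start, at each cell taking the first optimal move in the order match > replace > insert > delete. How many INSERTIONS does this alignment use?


Edit distance = 5. Backtracking from cell (5, 7) with preference match > replace > insert > delete,
then listing the resulting alignment 'eebaa' -> 'beeedbd' left to right:
  Step 1: insert 'b' [insertion #1]
  Step 2: insert 'e' [insertion #2]
  Step 3: keep 'e'
  Step 4: keep 'e'
  Step 5: replace b->d
  Step 6: replace a->b
  Step 7: replace a->d
Total insertions: 2

2


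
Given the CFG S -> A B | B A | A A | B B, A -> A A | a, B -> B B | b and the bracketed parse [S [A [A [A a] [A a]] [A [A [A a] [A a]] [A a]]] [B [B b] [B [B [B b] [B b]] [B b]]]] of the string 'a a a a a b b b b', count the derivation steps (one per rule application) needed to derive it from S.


Every bracketed nonterminal node [X ...] in the tree is produced by exactly one rule application.
Reading the tree off as a leftmost derivation:
  Step 1: S  =>  A B   (applied S -> A B)
  Step 2: A B  =>  A A B   (applied A -> A A)
  Step 3: A A B  =>  A A A B   (applied A -> A A)
  Step 4: A A A B  =>  a A A B   (applied A -> a)
  Step 5: a A A B  =>  a a A B   (applied A -> a)
  Step 6: a a A B  =>  a a A A B   (applied A -> A A)
  Step 7: a a A A B  =>  a a A A A B   (applied A -> A A)
  Step 8: a a A A A B  =>  a a a A A B   (applied A -> a)
  Step 9: a a a A A B  =>  a a a a A B   (applied A -> a)
  Step 10: a a a a A B  =>  a a a a a B   (applied A -> a)
  Step 11: a a a a a B  =>  a a a a a B B   (applied B -> B B)
  Step 12: a a a a a B B  =>  a a a a a b B   (applied B -> b)
  Step 13: a a a a a b B  =>  a a a a a b B B   (applied B -> B B)
  Step 14: a a a a a b B B  =>  a a a a a b B B B   (applied B -> B B)
  Step 15: a a a a a b B B B  =>  a a a a a b b B B   (applied B -> b)
  Step 16: a a a a a b b B B  =>  a a a a a b b b B   (applied B -> b)
  Step 17: a a a a a b b b B  =>  a a a a a b b b b   (applied B -> b)
Final yield: a a a a a b b b b
Total rewrite steps: 17

17


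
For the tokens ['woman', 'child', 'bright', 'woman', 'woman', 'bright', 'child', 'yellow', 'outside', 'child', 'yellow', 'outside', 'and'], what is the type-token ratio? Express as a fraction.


Tokens: 13
Unique types: ('and', 'bright', 'child', 'outside', 'woman', 'yellow') = 6
TTR = 6/13
Already in lowest terms.

6/13


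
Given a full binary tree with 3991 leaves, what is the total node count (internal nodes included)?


Leaf nodes (terminals): 3991
Internal nodes = n - 1 = 3991 - 1 = 3990
Total = leaves + internal = 3991 + 3990 = 7981

7981


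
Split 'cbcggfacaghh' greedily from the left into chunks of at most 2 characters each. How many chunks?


'cbcggfacaghh' has 12 characters.
Chunking with max size 2:
  Chunk 1: 'cb' (positions 0-1)
  Chunk 2: 'cg' (positions 2-3)
  Chunk 3: 'gf' (positions 4-5)
  Chunk 4: 'ac' (positions 6-7)
  Chunk 5: 'ag' (positions 8-9)
  Chunk 6: 'hh' (positions 10-11)
Total chunks: ceil(12 / 2) = 6

6


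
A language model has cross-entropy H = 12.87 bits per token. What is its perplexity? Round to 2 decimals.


Perplexity formula: PP = 2^H
H = 12.87
PP = 2^12.87
Decompose: 2^12.87 = 2^12 * 2^0.87
2^12 = 4096, 2^0.87 ~ 1.8276629
PP ~ 4096 * 1.8276629 = 7486.1072384
Rounded to 2 decimals: 7486.11

7486.11


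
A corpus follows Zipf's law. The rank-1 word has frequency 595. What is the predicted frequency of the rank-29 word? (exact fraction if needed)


Zipf's law: freq(rank) = f1 / rank
f1 = 595, rank = 29
freq = 595 / 29
GCD(595, 29) = 1
Simplified: 595/29

595/29


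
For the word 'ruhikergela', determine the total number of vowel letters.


Scanning each character of 'ruhikergela':
  Position 1: 'r' -> consonant (running count: 0)
  Position 2: 'u' -> vowel (running count: 1)
  Position 3: 'h' -> consonant (running count: 1)
  Position 4: 'i' -> vowel (running count: 2)
  Position 5: 'k' -> consonant (running count: 2)
  Position 6: 'e' -> vowel (running count: 3)
  Position 7: 'r' -> consonant (running count: 3)
  Position 8: 'g' -> consonant (running count: 3)
  Position 9: 'e' -> vowel (running count: 4)
  Position 10: 'l' -> consonant (running count: 4)
  Position 11: 'a' -> vowel (running count: 5)
Total vowels: 5

5


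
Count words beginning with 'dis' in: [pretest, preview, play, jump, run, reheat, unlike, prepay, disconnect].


Checking each word for prefix 'dis':
  'pretest' -> no (count: 0)
  'preview' -> no (count: 0)
  'play' -> no (count: 0)
  'jump' -> no (count: 0)
  'run' -> no (count: 0)
  'reheat' -> no (count: 0)
  'unlike' -> no (count: 0)
  'prepay' -> no (count: 0)
  'disconnect' -> YES, starts with 'dis' (count: 1)
Total with prefix 'dis': 1

1


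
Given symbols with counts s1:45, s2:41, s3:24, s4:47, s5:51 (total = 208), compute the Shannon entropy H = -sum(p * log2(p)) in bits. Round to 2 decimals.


Computing entropy H = -sum(p_i * log2(p_i)):
  s1: p = 45/208 = 0.2163, -p*log2(p) = 0.4778
  s2: p = 41/208 = 0.1971, -p*log2(p) = 0.4618
  s3: p = 24/208 = 0.1154, -p*log2(p) = 0.3595
  s4: p = 47/208 = 0.2260, -p*log2(p) = 0.4849
  s5: p = 51/208 = 0.2452, -p*log2(p) = 0.4973
H = sum of terms = 2.2813
Rounded to 2 decimals: 2.28

2.28


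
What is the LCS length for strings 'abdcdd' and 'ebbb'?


DP table for LCS of 'abdcdd' and 'ebbb':
       e  b  b  b
    0  0  0  0  0
  a 0  0  0  0  0
  b 0  0  1  1  1
  d 0  0  1  1  1
  c 0  0  1  1  1
  d 0  0  1  1  1
  d 0  0  1  1  1
LCS: 'b'
LCS length = 1

1


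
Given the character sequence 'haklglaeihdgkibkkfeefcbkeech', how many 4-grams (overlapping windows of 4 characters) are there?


String 'haklglaeihdgkibkkfeefcbkeech' has length L = 28.
Number of overlapping n-grams = L - n + 1
Substituting: 28 - 4 + 1 = 25

25


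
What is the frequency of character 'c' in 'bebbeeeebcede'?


Scanning 'bebbeeeebcede' for 'c':
  Position 9: 'c' -> MATCH (count: 1)
Total occurrences of 'c': 1

1


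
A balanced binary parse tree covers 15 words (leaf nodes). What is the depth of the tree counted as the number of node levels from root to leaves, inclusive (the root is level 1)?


In a balanced binary tree with n leaves the deepest leaf is ceil(log2(n)) edges below the root,
so counting node levels inclusive of root and leaves gives ceil(log2(n)) + 1 levels.
log2(15) = 3.9069
ceil(3.9069) = 4
levels = 4 + 1 = 5

5


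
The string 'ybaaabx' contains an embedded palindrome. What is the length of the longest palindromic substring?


Scanning 'ybaaabx' for palindromic substrings.
Substring at positions 1-5: 'baaab'.
Check: reverse('baaab') = 'baaab' -> palindrome confirmed.
Neighbouring characters ('y' / 'x') break symmetry, so it cannot extend further.
No longer palindromic substring exists; longest length = 5

5


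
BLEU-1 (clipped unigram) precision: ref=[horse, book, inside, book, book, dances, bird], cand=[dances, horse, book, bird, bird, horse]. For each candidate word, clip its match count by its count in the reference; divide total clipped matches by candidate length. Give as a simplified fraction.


Reference word counts: {'bird': 1, 'book': 3, 'dances': 1, 'horse': 1, 'inside': 1}
Checking each candidate word (with clipping):
  'dances' -> in reference (ref count 1, used 1/1) -> match (matches: 1)
  'horse' -> in reference (ref count 1, used 1/1) -> match (matches: 2)
  'book' -> in reference (ref count 3, used 1/3) -> match (matches: 3)
  'bird' -> in reference (ref count 1, used 1/1) -> match (matches: 4)
  'bird' -> ref count 1 already used up (1/1) -> clipped, no match (matches: 4)
  'horse' -> ref count 1 already used up (1/1) -> clipped, no match (matches: 4)
Clipped matches: 4, Candidate length: 6
Precision = 4/6 = 2/3

2/3


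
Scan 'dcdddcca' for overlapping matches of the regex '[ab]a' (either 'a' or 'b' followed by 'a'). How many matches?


Pattern: [ab]a means either 'a' or 'b' followed by 'a'.
Scanning 'dcdddcca' position-by-position:
  Pos 0: window 'dc' -> no
  Pos 1: window 'cd' -> no
  Pos 2: window 'dd' -> no
  Pos 3: window 'dd' -> no
  Pos 4: window 'dc' -> no
  Pos 5: window 'cc' -> no
  Pos 6: window 'ca' -> no
  Pos 7: window 'a' -> no
Total matches: 0

0


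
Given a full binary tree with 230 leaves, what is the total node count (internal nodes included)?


Leaf nodes (terminals): 230
Internal nodes = n - 1 = 230 - 1 = 229
Total = leaves + internal = 230 + 229 = 459

459


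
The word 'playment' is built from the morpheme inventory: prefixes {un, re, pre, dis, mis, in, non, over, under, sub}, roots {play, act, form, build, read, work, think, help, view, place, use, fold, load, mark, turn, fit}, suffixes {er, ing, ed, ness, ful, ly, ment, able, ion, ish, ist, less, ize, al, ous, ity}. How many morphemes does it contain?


Segmenting 'playment' against the inventory:
  'play' -> root (morpheme 1)
  'ment' -> suffix (morpheme 2)
Total morphemes: 2

2


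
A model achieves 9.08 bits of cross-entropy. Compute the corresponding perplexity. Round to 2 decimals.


Perplexity formula: PP = 2^H
H = 9.08
PP = 2^9.08
Decompose: 2^9.08 = 2^9 * 2^0.08
2^9 = 512, 2^0.08 ~ 1.0570180
PP ~ 512 * 1.0570180 = 541.1932160
Rounded to 2 decimals: 541.19

541.19


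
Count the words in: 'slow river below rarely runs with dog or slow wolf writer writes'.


Counting words by splitting on spaces:
  Word 1: 'slow'
  Word 2: 'river'
  Word 3: 'below'
  Word 4: 'rarely'
  Word 5: 'runs'
  Word 6: 'with'
  Word 7: 'dog'
  Word 8: 'or'
  Word 9: 'slow'
  Word 10: 'wolf'
  Word 11: 'writer'
  Word 12: 'writes'
Total words: 12

12


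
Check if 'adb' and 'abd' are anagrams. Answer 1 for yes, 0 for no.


Sort characters of 'adb': 'abd'
Sort characters of 'abd': 'abd'
Sorted forms match -> they ARE anagrams
Result: 1

1


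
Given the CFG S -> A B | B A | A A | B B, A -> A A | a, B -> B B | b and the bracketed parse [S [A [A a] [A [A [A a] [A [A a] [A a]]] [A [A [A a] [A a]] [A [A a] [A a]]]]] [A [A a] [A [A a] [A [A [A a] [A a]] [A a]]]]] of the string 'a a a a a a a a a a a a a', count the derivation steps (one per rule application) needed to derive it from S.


Every bracketed nonterminal node [X ...] in the tree is produced by exactly one rule application.
Reading the tree off as a leftmost derivation:
  Step 1: S  =>  A A   (applied S -> A A)
  Step 2: A A  =>  A A A   (applied A -> A A)
  Step 3: A A A  =>  a A A   (applied A -> a)
  Step 4: a A A  =>  a A A A   (applied A -> A A)
  Step 5: a A A A  =>  a A A A A   (applied A -> A A)
  Step 6: a A A A A  =>  a a A A A   (applied A -> a)
  Step 7: a a A A A  =>  a a A A A A   (applied A -> A A)
  Step 8: a a A A A A  =>  a a a A A A   (applied A -> a)
  Step 9: a a a A A A  =>  a a a a A A   (applied A -> a)
  Step 10: a a a a A A  =>  a a a a A A A   (applied A -> A A)
  Step 11: a a a a A A A  =>  a a a a A A A A   (applied A -> A A)
  Step 12: a a a a A A A A  =>  a a a a a A A A   (applied A -> a)
  Step 13: a a a a a A A A  =>  a a a a a a A A   (applied A -> a)
  Step 14: a a a a a a A A  =>  a a a a a a A A A   (applied A -> A A)
  Step 15: a a a a a a A A A  =>  a a a a a a a A A   (applied A -> a)
  Step 16: a a a a a a a A A  =>  a a a a a a a a A   (applied A -> a)
  Step 17: a a a a a a a a A  =>  a a a a a a a a A A   (applied A -> A A)
  Step 18: a a a a a a a a A A  =>  a a a a a a a a a A   (applied A -> a)
  Step 19: a a a a a a a a a A  =>  a a a a a a a a a A A   (applied A -> A A)
  Step 20: a a a a a a a a a A A  =>  a a a a a a a a a a A   (applied A -> a)
  Step 21: a a a a a a a a a a A  =>  a a a a a a a a a a A A   (applied A -> A A)
  Step 22: a a a a a a a a a a A A  =>  a a a a a a a a a a A A A   (applied A -> A A)
  Step 23: a a a a a a a a a a A A A  =>  a a a a a a a a a a a A A   (applied A -> a)
  Step 24: a a a a a a a a a a a A A  =>  a a a a a a a a a a a a A   (applied A -> a)
  Step 25: a a a a a a a a a a a a A  =>  a a a a a a a a a a a a a   (applied A -> a)
Final yield: a a a a a a a a a a a a a
Total rewrite steps: 25

25


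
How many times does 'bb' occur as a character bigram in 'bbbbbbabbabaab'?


Scanning 'bbbbbbabbabaab' for bigram 'bb':
  Position 0: 'bb' -> MATCH
  Position 1: 'bb' -> MATCH
  Position 2: 'bb' -> MATCH
  Position 3: 'bb' -> MATCH
  Position 4: 'bb' -> MATCH
  Position 5: 'ba' -> no
  Position 6: 'ab' -> no
  Position 7: 'bb' -> MATCH
  Position 8: 'ba' -> no
  Position 9: 'ab' -> no
  Position 10: 'ba' -> no
  Position 11: 'aa' -> no
  Position 12: 'ab' -> no
Total matches: 6

6


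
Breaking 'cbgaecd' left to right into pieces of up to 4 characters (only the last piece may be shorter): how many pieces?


'cbgaecd' has 7 characters.
Chunking with max size 4:
  Chunk 1: 'cbga' (positions 0-3)
  Chunk 2: 'ecd' (positions 4-6)
Total chunks: ceil(7 / 4) = 2

2


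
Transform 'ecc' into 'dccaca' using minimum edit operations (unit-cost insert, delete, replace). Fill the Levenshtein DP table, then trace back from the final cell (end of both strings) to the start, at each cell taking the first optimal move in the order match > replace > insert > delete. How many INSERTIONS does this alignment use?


Edit distance = 4. Backtracking from cell (3, 6) with preference match > replace > insert > delete,
then listing the resulting alignment 'ecc' -> 'dccaca' left to right:
  Step 1: insert 'd' [insertion #1]
  Step 2: replace e->c
  Step 3: keep 'c'
  Step 4: insert 'a' [insertion #2]
  Step 5: keep 'c'
  Step 6: insert 'a' [insertion #3]
Total insertions: 3

3


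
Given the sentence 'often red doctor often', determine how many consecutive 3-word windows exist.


Word trigrams from [4] words:
  Trigram 1: (often red doctor)
  Trigram 2: (red doctor often)
Total word trigrams: 4 - 2 = 2

2


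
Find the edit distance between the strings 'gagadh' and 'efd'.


Building DP table for s1='gagadh' (len 6) and s2='efd' (len 3):
       e  f  d
    0  1  2  3
  g 1  1  2  3
  a 2  2  2  3
  g 3  3  3  3
  a 4  4  4  4
  d 5  5  5  4
  h 6  6  6  5
Edit distance = dp[6][3] = 5

5


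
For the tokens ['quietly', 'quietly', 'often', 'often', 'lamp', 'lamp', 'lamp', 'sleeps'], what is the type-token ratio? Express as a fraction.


Tokens: 8
Unique types: ('lamp', 'often', 'quietly', 'sleeps') = 4
TTR = 4/8
Simplify: divide both by 4 -> 1/2
TTR = 1/2

1/2


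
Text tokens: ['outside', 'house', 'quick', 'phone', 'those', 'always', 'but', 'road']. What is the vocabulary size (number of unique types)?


Listing all tokens and tracking unique types:
  Token 1: 'outside' -> NEW (unique so far: 1)
  Token 2: 'house' -> NEW (unique so far: 2)
  Token 3: 'quick' -> NEW (unique so far: 3)
  Token 4: 'phone' -> NEW (unique so far: 4)
  Token 5: 'those' -> NEW (unique so far: 5)
  Token 6: 'always' -> NEW (unique so far: 6)
  Token 7: 'but' -> NEW (unique so far: 7)
  Token 8: 'road' -> NEW (unique so far: 8)
Unique types: ('always', 'but', 'house', 'outside', 'phone', 'quick', 'road', 'those')
Vocabulary size: 8

8


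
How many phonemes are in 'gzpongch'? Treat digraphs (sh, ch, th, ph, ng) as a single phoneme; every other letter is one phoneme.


Parsing 'gzpongch' greedily, digraphs first:
  'g' -> consonant phoneme (phonemes so far: 1)
  'z' -> consonant phoneme (phonemes so far: 2)
  'p' -> consonant phoneme (phonemes so far: 3)
  'o' -> vowel phoneme (phonemes so far: 4)
  'ng' -> digraph (1 consonant phoneme) (phonemes so far: 5)
  'ch' -> digraph (1 consonant phoneme) (phonemes so far: 6)
Total phonemes: 6

6


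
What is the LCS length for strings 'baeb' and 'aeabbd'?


DP table for LCS of 'baeb' and 'aeabbd':
       a  e  a  b  b  d
    0  0  0  0  0  0  0
  b 0  0  0  0  1  1  1
  a 0  1  1  1  1  1  1
  e 0  1  2  2  2  2  2
  b 0  1  2  2  3  3  3
LCS: 'aeb'
LCS length = 3

3


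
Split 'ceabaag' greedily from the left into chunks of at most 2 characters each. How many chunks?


'ceabaag' has 7 characters.
Chunking with max size 2:
  Chunk 1: 'ce' (positions 0-1)
  Chunk 2: 'ab' (positions 2-3)
  Chunk 3: 'aa' (positions 4-5)
  Chunk 4: 'g' (positions 6-6)
Total chunks: ceil(7 / 2) = 4

4


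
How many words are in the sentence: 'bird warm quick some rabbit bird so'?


Counting words by splitting on spaces:
  Word 1: 'bird'
  Word 2: 'warm'
  Word 3: 'quick'
  Word 4: 'some'
  Word 5: 'rabbit'
  Word 6: 'bird'
  Word 7: 'so'
Total words: 7

7


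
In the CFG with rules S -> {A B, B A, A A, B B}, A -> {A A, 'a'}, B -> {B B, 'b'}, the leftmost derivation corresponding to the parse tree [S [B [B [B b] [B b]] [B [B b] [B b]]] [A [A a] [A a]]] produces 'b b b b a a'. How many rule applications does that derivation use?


Every bracketed nonterminal node [X ...] in the tree is produced by exactly one rule application.
Reading the tree off as a leftmost derivation:
  Step 1: S  =>  B A   (applied S -> B A)
  Step 2: B A  =>  B B A   (applied B -> B B)
  Step 3: B B A  =>  B B B A   (applied B -> B B)
  Step 4: B B B A  =>  b B B A   (applied B -> b)
  Step 5: b B B A  =>  b b B A   (applied B -> b)
  Step 6: b b B A  =>  b b B B A   (applied B -> B B)
  Step 7: b b B B A  =>  b b b B A   (applied B -> b)
  Step 8: b b b B A  =>  b b b b A   (applied B -> b)
  Step 9: b b b b A  =>  b b b b A A   (applied A -> A A)
  Step 10: b b b b A A  =>  b b b b a A   (applied A -> a)
  Step 11: b b b b a A  =>  b b b b a a   (applied A -> a)
Final yield: b b b b a a
Total rewrite steps: 11

11


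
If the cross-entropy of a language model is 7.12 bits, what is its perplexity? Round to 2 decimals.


Perplexity formula: PP = 2^H
H = 7.12
PP = 2^7.12
Decompose: 2^7.12 = 2^7 * 2^0.12
2^7 = 128, 2^0.12 ~ 1.0867349
PP ~ 128 * 1.0867349 = 139.1020672
Rounded to 2 decimals: 139.10

139.10


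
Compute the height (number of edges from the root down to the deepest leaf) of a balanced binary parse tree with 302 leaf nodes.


In a balanced binary tree with n leaves the deepest leaf is ceil(log2(n)) edges below the root.
log2(302) = 8.2384
ceil(8.2384) = 9
height (edges) = 9

9


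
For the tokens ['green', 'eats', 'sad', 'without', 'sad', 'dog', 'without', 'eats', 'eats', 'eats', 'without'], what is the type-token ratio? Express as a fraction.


Tokens: 11
Unique types: ('dog', 'eats', 'green', 'sad', 'without') = 5
TTR = 5/11
Already in lowest terms.

5/11


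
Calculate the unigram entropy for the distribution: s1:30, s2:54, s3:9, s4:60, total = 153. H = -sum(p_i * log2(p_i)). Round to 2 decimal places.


Computing entropy H = -sum(p_i * log2(p_i)):
  s1: p = 30/153 = 0.1961, -p*log2(p) = 0.4609
  s2: p = 54/153 = 0.3529, -p*log2(p) = 0.5303
  s3: p = 9/153 = 0.0588, -p*log2(p) = 0.2404
  s4: p = 60/153 = 0.3922, -p*log2(p) = 0.5296
H = sum of terms = 1.7612
Rounded to 2 decimals: 1.76

1.76


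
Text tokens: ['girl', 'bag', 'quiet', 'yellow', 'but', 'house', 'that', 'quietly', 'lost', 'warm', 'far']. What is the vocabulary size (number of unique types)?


Listing all tokens and tracking unique types:
  Token 1: 'girl' -> NEW (unique so far: 1)
  Token 2: 'bag' -> NEW (unique so far: 2)
  Token 3: 'quiet' -> NEW (unique so far: 3)
  Token 4: 'yellow' -> NEW (unique so far: 4)
  Token 5: 'but' -> NEW (unique so far: 5)
  Token 6: 'house' -> NEW (unique so far: 6)
  Token 7: 'that' -> NEW (unique so far: 7)
  Token 8: 'quietly' -> NEW (unique so far: 8)
  Token 9: 'lost' -> NEW (unique so far: 9)
  Token 10: 'warm' -> NEW (unique so far: 10)
  Token 11: 'far' -> NEW (unique so far: 11)
Unique types: ('bag', 'but', 'far', 'girl', 'house', 'lost', 'quiet', 'quietly', 'that', 'warm', 'yellow')
Vocabulary size: 11

11


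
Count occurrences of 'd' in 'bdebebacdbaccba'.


Scanning 'bdebebacdbaccba' for 'd':
  Position 1: 'd' -> MATCH (count: 1)
  Position 8: 'd' -> MATCH (count: 2)
Total occurrences of 'd': 2

2


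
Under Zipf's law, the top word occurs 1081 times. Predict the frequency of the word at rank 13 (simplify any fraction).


Zipf's law: freq(rank) = f1 / rank
f1 = 1081, rank = 13
freq = 1081 / 13
GCD(1081, 13) = 1
Simplified: 1081/13

1081/13


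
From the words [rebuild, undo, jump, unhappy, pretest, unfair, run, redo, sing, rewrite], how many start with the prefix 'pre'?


Checking each word for prefix 'pre':
  'rebuild' -> no (count: 0)
  'undo' -> no (count: 0)
  'jump' -> no (count: 0)
  'unhappy' -> no (count: 0)
  'pretest' -> YES, starts with 'pre' (count: 1)
  'unfair' -> no (count: 1)
  'run' -> no (count: 1)
  'redo' -> no (count: 1)
  'sing' -> no (count: 1)
  'rewrite' -> no (count: 1)
Total with prefix 'pre': 1

1


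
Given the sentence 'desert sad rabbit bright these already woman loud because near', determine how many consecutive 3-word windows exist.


Word trigrams from [10] words:
  Trigram 1: (desert sad rabbit)
  Trigram 2: (sad rabbit bright)
  Trigram 3: (rabbit bright these)
  Trigram 4: (bright these already)
  Trigram 5: (these already woman)
  Trigram 6: (already woman loud)
  Trigram 7: (woman loud because)
  Trigram 8: (loud because near)
Total word trigrams: 10 - 2 = 8

8


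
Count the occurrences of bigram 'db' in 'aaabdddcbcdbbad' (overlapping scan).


Scanning 'aaabdddcbcdbbad' for bigram 'db':
  Position 0: 'aa' -> no
  Position 1: 'aa' -> no
  Position 2: 'ab' -> no
  Position 3: 'bd' -> no
  Position 4: 'dd' -> no
  Position 5: 'dd' -> no
  Position 6: 'dc' -> no
  Position 7: 'cb' -> no
  Position 8: 'bc' -> no
  Position 9: 'cd' -> no
  Position 10: 'db' -> MATCH
  Position 11: 'bb' -> no
  Position 12: 'ba' -> no
  Position 13: 'ad' -> no
Total matches: 1

1


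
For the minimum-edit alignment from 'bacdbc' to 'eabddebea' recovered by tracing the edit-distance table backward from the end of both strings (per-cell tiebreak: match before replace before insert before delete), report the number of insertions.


Edit distance = 6. Backtracking from cell (6, 9) with preference match > replace > insert > delete,
then listing the resulting alignment 'bacdbc' -> 'eabddebea' left to right:
  Step 1: replace b->e
  Step 2: keep 'a'
  Step 3: insert 'b' [insertion #1]
  Step 4: replace c->d
  Step 5: keep 'd'
  Step 6: insert 'e' [insertion #2]
  Step 7: keep 'b'
  Step 8: insert 'e' [insertion #3]
  Step 9: replace c->a
Total insertions: 3

3


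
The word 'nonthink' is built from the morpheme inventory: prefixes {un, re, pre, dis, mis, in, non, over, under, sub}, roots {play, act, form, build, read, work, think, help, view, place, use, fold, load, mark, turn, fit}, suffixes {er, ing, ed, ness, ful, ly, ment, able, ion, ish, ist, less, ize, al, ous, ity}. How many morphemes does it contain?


Segmenting 'nonthink' against the inventory:
  'non' -> prefix (morpheme 1)
  'think' -> root (morpheme 2)
Total morphemes: 2

2


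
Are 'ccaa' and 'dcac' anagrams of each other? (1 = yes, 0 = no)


Sort characters of 'ccaa': 'aacc'
Sort characters of 'dcac': 'accd'
Sorted forms differ -> they are NOT anagrams
Result: 0

0


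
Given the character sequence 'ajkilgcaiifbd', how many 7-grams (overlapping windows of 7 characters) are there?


String 'ajkilgcaiifbd' has length L = 13.
Number of overlapping n-grams = L - n + 1
Substituting: 13 - 7 + 1 = 7

7


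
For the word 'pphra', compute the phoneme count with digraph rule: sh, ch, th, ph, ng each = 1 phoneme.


Parsing 'pphra' greedily, digraphs first:
  'p' -> consonant phoneme (phonemes so far: 1)
  'ph' -> digraph (1 consonant phoneme) (phonemes so far: 2)
  'r' -> consonant phoneme (phonemes so far: 3)
  'a' -> vowel phoneme (phonemes so far: 4)
Total phonemes: 4

4


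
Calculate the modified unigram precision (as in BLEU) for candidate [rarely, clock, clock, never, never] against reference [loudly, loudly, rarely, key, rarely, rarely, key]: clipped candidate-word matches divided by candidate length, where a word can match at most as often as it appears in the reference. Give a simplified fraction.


Reference word counts: {'key': 2, 'loudly': 2, 'rarely': 3}
Checking each candidate word (with clipping):
  'rarely' -> in reference (ref count 3, used 1/3) -> match (matches: 1)
  'clock' -> not in reference -> no match (matches: 1)
  'clock' -> not in reference -> no match (matches: 1)
  'never' -> not in reference -> no match (matches: 1)
  'never' -> not in reference -> no match (matches: 1)
Clipped matches: 1, Candidate length: 5
Precision = 1/5

1/5


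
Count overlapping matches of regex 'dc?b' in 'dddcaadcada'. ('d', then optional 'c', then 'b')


Pattern: dc?b means 'd', then optional 'c', then 'b'.
Scanning 'dddcaadcada' position-by-position:
  Pos 0: window 'ddd' -> no
  Pos 1: window 'ddc' -> no
  Pos 2: window 'dca' -> no
  Pos 3: window 'caa' -> no
  Pos 4: window 'aad' -> no
  Pos 5: window 'adc' -> no
  Pos 6: window 'dca' -> no
  Pos 7: window 'cad' -> no
  Pos 8: window 'ada' -> no
  Pos 9: window 'da' -> no
  Pos 10: window 'a' -> no
Total matches: 0

0


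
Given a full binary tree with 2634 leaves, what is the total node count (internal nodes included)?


Leaf nodes (terminals): 2634
Internal nodes = n - 1 = 2634 - 1 = 2633
Total = leaves + internal = 2634 + 2633 = 5267

5267


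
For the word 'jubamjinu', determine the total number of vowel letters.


Scanning each character of 'jubamjinu':
  Position 1: 'j' -> consonant (running count: 0)
  Position 2: 'u' -> vowel (running count: 1)
  Position 3: 'b' -> consonant (running count: 1)
  Position 4: 'a' -> vowel (running count: 2)
  Position 5: 'm' -> consonant (running count: 2)
  Position 6: 'j' -> consonant (running count: 2)
  Position 7: 'i' -> vowel (running count: 3)
  Position 8: 'n' -> consonant (running count: 3)
  Position 9: 'u' -> vowel (running count: 4)
Total vowels: 4

4


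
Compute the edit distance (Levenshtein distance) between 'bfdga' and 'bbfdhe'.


Building DP table for s1='bfdga' (len 5) and s2='bbfdhe' (len 6):
       b  b  f  d  h  e
    0  1  2  3  4  5  6
  b 1  0  1  2  3  4  5
  f 2  1  1  1  2  3  4
  d 3  2  2  2  1  2  3
  g 4  3  3  3  2  2  3
  a 5  4  4  4  3  3  3
Edit distance = dp[5][6] = 3

3


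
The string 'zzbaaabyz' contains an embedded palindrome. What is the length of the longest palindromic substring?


Scanning 'zzbaaabyz' for palindromic substrings.
Substring at positions 2-6: 'baaab'.
Check: reverse('baaab') = 'baaab' -> palindrome confirmed.
Neighbouring characters ('z' / 'y') break symmetry, so it cannot extend further.
No longer palindromic substring exists; longest length = 5

5


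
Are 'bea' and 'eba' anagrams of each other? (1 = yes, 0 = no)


Sort characters of 'bea': 'abe'
Sort characters of 'eba': 'abe'
Sorted forms match -> they ARE anagrams
Result: 1

1


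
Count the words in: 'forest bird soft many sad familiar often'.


Counting words by splitting on spaces:
  Word 1: 'forest'
  Word 2: 'bird'
  Word 3: 'soft'
  Word 4: 'many'
  Word 5: 'sad'
  Word 6: 'familiar'
  Word 7: 'often'
Total words: 7

7


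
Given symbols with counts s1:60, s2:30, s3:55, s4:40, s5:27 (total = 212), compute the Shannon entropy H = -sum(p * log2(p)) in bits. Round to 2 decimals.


Computing entropy H = -sum(p_i * log2(p_i)):
  s1: p = 60/212 = 0.2830, -p*log2(p) = 0.5154
  s2: p = 30/212 = 0.1415, -p*log2(p) = 0.3992
  s3: p = 55/212 = 0.2594, -p*log2(p) = 0.5050
  s4: p = 40/212 = 0.1887, -p*log2(p) = 0.4540
  s5: p = 27/212 = 0.1274, -p*log2(p) = 0.3786
H = sum of terms = 2.2522
Rounded to 2 decimals: 2.25

2.25


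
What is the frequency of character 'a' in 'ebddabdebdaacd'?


Scanning 'ebddabdebdaacd' for 'a':
  Position 4: 'a' -> MATCH (count: 1)
  Position 10: 'a' -> MATCH (count: 2)
  Position 11: 'a' -> MATCH (count: 3)
Total occurrences of 'a': 3

3


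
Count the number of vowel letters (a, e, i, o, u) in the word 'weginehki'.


Scanning each character of 'weginehki':
  Position 1: 'w' -> consonant (running count: 0)
  Position 2: 'e' -> vowel (running count: 1)
  Position 3: 'g' -> consonant (running count: 1)
  Position 4: 'i' -> vowel (running count: 2)
  Position 5: 'n' -> consonant (running count: 2)
  Position 6: 'e' -> vowel (running count: 3)
  Position 7: 'h' -> consonant (running count: 3)
  Position 8: 'k' -> consonant (running count: 3)
  Position 9: 'i' -> vowel (running count: 4)
Total vowels: 4

4


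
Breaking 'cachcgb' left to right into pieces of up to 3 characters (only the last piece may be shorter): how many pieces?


'cachcgb' has 7 characters.
Chunking with max size 3:
  Chunk 1: 'cac' (positions 0-2)
  Chunk 2: 'hcg' (positions 3-5)
  Chunk 3: 'b' (positions 6-6)
Total chunks: ceil(7 / 3) = 3

3


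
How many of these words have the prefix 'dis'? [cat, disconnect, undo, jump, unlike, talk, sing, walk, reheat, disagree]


Checking each word for prefix 'dis':
  'cat' -> no (count: 0)
  'disconnect' -> YES, starts with 'dis' (count: 1)
  'undo' -> no (count: 1)
  'jump' -> no (count: 1)
  'unlike' -> no (count: 1)
  'talk' -> no (count: 1)
  'sing' -> no (count: 1)
  'walk' -> no (count: 1)
  'reheat' -> no (count: 1)
  'disagree' -> YES, starts with 'dis' (count: 2)
Total with prefix 'dis': 2

2


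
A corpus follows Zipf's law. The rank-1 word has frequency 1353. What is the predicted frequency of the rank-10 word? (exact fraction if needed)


Zipf's law: freq(rank) = f1 / rank
f1 = 1353, rank = 10
freq = 1353 / 10
GCD(1353, 10) = 1
Simplified: 1353/10

1353/10


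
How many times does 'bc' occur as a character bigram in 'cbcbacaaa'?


Scanning 'cbcbacaaa' for bigram 'bc':
  Position 0: 'cb' -> no
  Position 1: 'bc' -> MATCH
  Position 2: 'cb' -> no
  Position 3: 'ba' -> no
  Position 4: 'ac' -> no
  Position 5: 'ca' -> no
  Position 6: 'aa' -> no
  Position 7: 'aa' -> no
Total matches: 1

1


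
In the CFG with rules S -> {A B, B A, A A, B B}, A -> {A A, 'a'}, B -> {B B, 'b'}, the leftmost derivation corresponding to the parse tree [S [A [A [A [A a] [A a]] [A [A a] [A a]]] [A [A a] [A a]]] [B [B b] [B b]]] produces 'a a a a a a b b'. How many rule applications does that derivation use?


Every bracketed nonterminal node [X ...] in the tree is produced by exactly one rule application.
Reading the tree off as a leftmost derivation:
  Step 1: S  =>  A B   (applied S -> A B)
  Step 2: A B  =>  A A B   (applied A -> A A)
  Step 3: A A B  =>  A A A B   (applied A -> A A)
  Step 4: A A A B  =>  A A A A B   (applied A -> A A)
  Step 5: A A A A B  =>  a A A A B   (applied A -> a)
  Step 6: a A A A B  =>  a a A A B   (applied A -> a)
  Step 7: a a A A B  =>  a a A A A B   (applied A -> A A)
  Step 8: a a A A A B  =>  a a a A A B   (applied A -> a)
  Step 9: a a a A A B  =>  a a a a A B   (applied A -> a)
  Step 10: a a a a A B  =>  a a a a A A B   (applied A -> A A)
  Step 11: a a a a A A B  =>  a a a a a A B   (applied A -> a)
  Step 12: a a a a a A B  =>  a a a a a a B   (applied A -> a)
  Step 13: a a a a a a B  =>  a a a a a a B B   (applied B -> B B)
  Step 14: a a a a a a B B  =>  a a a a a a b B   (applied B -> b)
  Step 15: a a a a a a b B  =>  a a a a a a b b   (applied B -> b)
Final yield: a a a a a a b b
Total rewrite steps: 15

15


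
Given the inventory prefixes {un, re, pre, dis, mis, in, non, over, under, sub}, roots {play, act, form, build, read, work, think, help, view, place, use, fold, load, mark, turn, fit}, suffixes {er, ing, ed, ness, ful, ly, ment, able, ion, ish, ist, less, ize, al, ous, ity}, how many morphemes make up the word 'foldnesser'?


Segmenting 'foldnesser' against the inventory:
  'fold' -> root (morpheme 1)
  'ness' -> suffix (morpheme 2)
  'er' -> suffix (morpheme 3)
Total morphemes: 3

3


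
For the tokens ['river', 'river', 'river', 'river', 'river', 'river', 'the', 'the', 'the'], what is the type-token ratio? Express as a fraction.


Tokens: 9
Unique types: ('river', 'the') = 2
TTR = 2/9
Already in lowest terms.

2/9


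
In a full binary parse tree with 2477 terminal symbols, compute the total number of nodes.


Leaf nodes (terminals): 2477
Internal nodes = n - 1 = 2477 - 1 = 2476
Total = leaves + internal = 2477 + 2476 = 4953

4953


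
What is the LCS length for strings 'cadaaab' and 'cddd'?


DP table for LCS of 'cadaaab' and 'cddd':
       c  d  d  d
    0  0  0  0  0
  c 0  1  1  1  1
  a 0  1  1  1  1
  d 0  1  2  2  2
  a 0  1  2  2  2
  a 0  1  2  2  2
  a 0  1  2  2  2
  b 0  1  2  2  2
LCS: 'cd'
LCS length = 2

2


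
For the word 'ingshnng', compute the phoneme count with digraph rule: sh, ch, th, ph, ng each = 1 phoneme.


Parsing 'ingshnng' greedily, digraphs first:
  'i' -> vowel phoneme (phonemes so far: 1)
  'ng' -> digraph (1 consonant phoneme) (phonemes so far: 2)
  'sh' -> digraph (1 consonant phoneme) (phonemes so far: 3)
  'n' -> consonant phoneme (phonemes so far: 4)
  'ng' -> digraph (1 consonant phoneme) (phonemes so far: 5)
Total phonemes: 5

5


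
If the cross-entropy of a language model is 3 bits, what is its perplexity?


Perplexity formula: PP = 2^H
H = 3
PP = 2^3
Steps: 2^1 = 2, 2^2 = 4, 2^3 = 8
PP = 8

8


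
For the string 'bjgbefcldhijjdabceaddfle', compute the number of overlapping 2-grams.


String 'bjgbefcldhijjdabceaddfle' has length L = 24.
Number of overlapping n-grams = L - n + 1
Substituting: 24 - 2 + 1 = 23

23


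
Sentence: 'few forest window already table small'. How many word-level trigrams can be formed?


Word trigrams from [6] words:
  Trigram 1: (few forest window)
  Trigram 2: (forest window already)
  Trigram 3: (window already table)
  Trigram 4: (already table small)
Total word trigrams: 6 - 2 = 4

4


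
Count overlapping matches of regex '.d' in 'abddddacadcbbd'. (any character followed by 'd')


Pattern: .d means any character followed by 'd'.
Scanning 'abddddacadcbbd' position-by-position:
  Pos 0: window 'ab' -> no
  Pos 1: window 'bd' -> MATCH
  Pos 2: window 'dd' -> MATCH
  Pos 3: window 'dd' -> MATCH
  Pos 4: window 'dd' -> MATCH
  Pos 5: window 'da' -> no
  Pos 6: window 'ac' -> no
  Pos 7: window 'ca' -> no
  Pos 8: window 'ad' -> MATCH
  Pos 9: window 'dc' -> no
  Pos 10: window 'cb' -> no
  Pos 11: window 'bb' -> no
  Pos 12: window 'bd' -> MATCH
  Pos 13: window 'd' -> no
Total matches: 6

6
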